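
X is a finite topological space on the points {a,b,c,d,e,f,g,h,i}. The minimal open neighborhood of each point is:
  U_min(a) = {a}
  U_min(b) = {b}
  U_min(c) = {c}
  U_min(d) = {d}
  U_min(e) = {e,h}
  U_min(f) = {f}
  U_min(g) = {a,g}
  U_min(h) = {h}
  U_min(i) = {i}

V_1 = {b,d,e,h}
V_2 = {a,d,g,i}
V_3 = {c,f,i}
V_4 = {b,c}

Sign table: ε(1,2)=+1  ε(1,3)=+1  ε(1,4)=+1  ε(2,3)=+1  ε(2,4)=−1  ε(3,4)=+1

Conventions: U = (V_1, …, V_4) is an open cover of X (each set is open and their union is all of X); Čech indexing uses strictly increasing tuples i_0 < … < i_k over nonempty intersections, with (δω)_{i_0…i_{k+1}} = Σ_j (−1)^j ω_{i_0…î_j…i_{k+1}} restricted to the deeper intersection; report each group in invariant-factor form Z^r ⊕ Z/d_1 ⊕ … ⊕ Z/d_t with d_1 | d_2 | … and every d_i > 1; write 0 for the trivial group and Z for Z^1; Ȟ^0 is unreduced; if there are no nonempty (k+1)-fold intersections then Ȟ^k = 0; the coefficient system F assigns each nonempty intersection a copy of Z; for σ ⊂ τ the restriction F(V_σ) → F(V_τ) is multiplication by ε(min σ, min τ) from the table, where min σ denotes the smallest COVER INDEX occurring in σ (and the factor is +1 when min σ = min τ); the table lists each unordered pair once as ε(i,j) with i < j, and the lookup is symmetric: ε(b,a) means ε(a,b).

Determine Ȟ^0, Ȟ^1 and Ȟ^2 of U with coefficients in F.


nerve simplices:
  V12={d} V14={b} V23={i} V34={c}
C dims 4,4; δ0: rk 3, SNF 1^3
degree 0: 4−3−0 = 1 → Ȟ^0 ≅ Z
degree 1: 4−0−3 = 1 → Ȟ^1 ≅ Z
degree 2: 0−0−0 = 0 → Ȟ^2 ≅ 0

Ȟ^0 = Z, Ȟ^1 = Z, Ȟ^2 = 0


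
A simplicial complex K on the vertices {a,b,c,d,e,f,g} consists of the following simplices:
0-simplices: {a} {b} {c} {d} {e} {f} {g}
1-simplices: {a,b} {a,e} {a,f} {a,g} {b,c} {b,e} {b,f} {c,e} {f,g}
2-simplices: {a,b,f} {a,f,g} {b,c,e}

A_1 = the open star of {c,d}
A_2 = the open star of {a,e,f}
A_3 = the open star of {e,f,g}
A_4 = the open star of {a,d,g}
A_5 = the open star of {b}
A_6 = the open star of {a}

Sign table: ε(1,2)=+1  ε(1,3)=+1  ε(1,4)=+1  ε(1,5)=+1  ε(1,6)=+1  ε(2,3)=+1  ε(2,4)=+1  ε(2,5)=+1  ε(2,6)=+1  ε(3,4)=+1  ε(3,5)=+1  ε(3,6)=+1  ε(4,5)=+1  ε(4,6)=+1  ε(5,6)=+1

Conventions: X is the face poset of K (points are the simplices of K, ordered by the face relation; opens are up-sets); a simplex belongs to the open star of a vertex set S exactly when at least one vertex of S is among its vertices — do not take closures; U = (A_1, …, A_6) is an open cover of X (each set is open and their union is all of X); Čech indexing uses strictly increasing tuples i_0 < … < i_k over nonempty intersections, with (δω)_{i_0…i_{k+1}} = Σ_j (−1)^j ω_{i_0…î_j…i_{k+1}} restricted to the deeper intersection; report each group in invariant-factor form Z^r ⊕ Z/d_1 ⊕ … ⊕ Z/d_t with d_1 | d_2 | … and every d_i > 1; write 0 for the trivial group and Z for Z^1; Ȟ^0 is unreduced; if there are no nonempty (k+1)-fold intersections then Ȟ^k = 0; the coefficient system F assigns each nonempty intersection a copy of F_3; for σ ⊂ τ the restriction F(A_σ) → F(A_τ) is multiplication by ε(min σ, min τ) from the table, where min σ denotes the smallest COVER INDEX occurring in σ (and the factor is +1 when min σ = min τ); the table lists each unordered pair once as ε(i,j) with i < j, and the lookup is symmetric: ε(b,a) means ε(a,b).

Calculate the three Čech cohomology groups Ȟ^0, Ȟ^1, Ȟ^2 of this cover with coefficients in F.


intersection data:
  A1={{c},{d},{b,c},{c,e},{b,c,e}} A2={{a},{e},{f},{a,b},{a,e},{a,f},{a,g},{b,e},{b,f},{c,e},{f,g},{a,b,f},{a,f,g},{b,c,e}} A3={{e},{f},{g},{a,e},{a,f},{a,g},{b,e},{b,f},{c,e},{f,g},{a,b,f},{a,f,g},{b,c,e}} A4={{a},{d},{g},{a,b},{a,e},{a,f},{a,g},{f,g},{a,b,f},{a,f,g}} A5={{b},{a,b},{b,c},{b,e},{b,f},{a,b,f},{b,c,e}} A6={{a},{a,b},{a,e},{a,f},{a,g},{a,b,f},{a,f,g}}
  A12={{c,e},{b,c,e}} A13={{c,e},{b,c,e}} A14={{d}} A15={{b,c},{b,c,e}} A23={{e},{f},{a,e},{a,f},{a,g},{b,e},{b,f},{c,e},{f,g},{a,b,f},{a,f,g},{b,c,e}} A24={{a},{a,b},{a,e},{a,f},{a,g},{f,g},{a,b,f},{a,f,g}} A25={{a,b},{b,e},{b,f},{a,b,f},{b,c,e}} A26={{a},{a,b},{a,e},{a,f},{a,g},{a,b,f},{a,f,g}} A34={{g},{a,e},{a,f},{a,g},{f,g},{a,b,f},{a,f,g}} A35={{b,e},{b,f},{a,b,f},{b,c,e}} A36={{a,e},{a,f},{a,g},{a,b,f},{a,f,g}} A45={{a,b},{a,b,f}} A46={{a},{a,b},{a,e},{a,f},{a,g},{a,b,f},{a,f,g}} A56={{a,b},{a,b,f}}
  A123={{c,e},{b,c,e}} A125={{b,c,e}} A135={{b,c,e}} A234={{a,e},{a,f},{a,g},{f,g},{a,b,f},{a,f,g}} A235={{b,e},{b,f},{a,b,f},{b,c,e}} A236={{a,e},{a,f},{a,g},{a,b,f},{a,f,g}} A245={{a,b},{a,b,f}} A246={{a},{a,b},{a,e},{a,f},{a,g},{a,b,f},{a,f,g}} A256={{a,b},{a,b,f}} A345={{a,b,f}} A346={{a,e},{a,f},{a,g},{a,b,f},{a,f,g}} A356={{a,b,f}} A456={{a,b},{a,b,f}}
  A1235={{b,c,e}} A2345={{a,b,f}} A2346={{a,e},{a,f},{a,g},{a,b,f},{a,f,g}} A2356={{a,b,f}} A2456={{a,b},{a,b,f}} A3456={{a,b,f}}
  A23456={{a,b,f}}
C dims 6,14,13,6; δ0: rk_F3 5; δ1: rk_F3 8; δ2: rk_F3 5
Ȟ^0 = (6 − 5) − 0 = 1, so Ȟ^0 ≅ Z/3
Ȟ^1 = (14 − 8) − 5 = 1, so Ȟ^1 ≅ Z/3
Ȟ^2 = (13 − 5) − 8 = 0, so Ȟ^2 ≅ 0

Ȟ^0 = Z/3; Ȟ^1 = Z/3; Ȟ^2 = 0


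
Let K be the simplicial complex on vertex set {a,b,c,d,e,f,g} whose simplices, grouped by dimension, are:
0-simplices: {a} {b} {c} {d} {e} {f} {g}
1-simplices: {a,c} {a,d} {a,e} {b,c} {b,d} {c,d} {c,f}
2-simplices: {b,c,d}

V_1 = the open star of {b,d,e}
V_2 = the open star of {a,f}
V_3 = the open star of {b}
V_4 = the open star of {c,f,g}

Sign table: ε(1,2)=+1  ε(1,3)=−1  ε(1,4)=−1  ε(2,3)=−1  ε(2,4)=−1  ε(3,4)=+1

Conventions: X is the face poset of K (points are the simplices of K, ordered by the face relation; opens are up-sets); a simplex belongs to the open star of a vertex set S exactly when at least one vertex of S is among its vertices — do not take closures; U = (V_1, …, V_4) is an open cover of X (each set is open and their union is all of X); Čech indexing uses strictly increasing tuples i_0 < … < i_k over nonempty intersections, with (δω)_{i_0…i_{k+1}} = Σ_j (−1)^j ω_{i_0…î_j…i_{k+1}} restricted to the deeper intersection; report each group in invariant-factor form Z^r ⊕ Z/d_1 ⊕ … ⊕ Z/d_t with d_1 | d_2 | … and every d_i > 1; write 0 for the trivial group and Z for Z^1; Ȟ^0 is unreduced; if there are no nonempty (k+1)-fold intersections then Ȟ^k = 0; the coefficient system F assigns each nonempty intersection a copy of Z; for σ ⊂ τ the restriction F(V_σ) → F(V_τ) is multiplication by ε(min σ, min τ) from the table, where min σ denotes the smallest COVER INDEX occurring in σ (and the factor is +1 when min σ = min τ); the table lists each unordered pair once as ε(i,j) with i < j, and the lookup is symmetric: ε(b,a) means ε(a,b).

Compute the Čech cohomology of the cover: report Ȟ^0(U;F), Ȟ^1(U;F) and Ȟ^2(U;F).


Ȟ^0(U;F) ≅ Z; Ȟ^1(U;F) ≅ Z; Ȟ^2(U;F) ≅ 0

nonempty intersections:
  V1={{b},{d},{e},{a,d},{a,e},{b,c},{b,d},{c,d},{b,c,d}} V2={{a},{f},{a,c},{a,d},{a,e},{c,f}} V3={{b},{b,c},{b,d},{b,c,d}} V4={{c},{f},{g},{a,c},{b,c},{c,d},{c,f},{b,c,d}}
  V12={{a,d},{a,e}} V13={{b},{b,c},{b,d},{b,c,d}} V14={{b,c},{c,d},{b,c,d}} V24={{f},{a,c},{c,f}} V34={{b,c},{b,c,d}}
  V134={{b,c},{b,c,d}}
C dims 4,5,1; δ0: rk 3, SNF 1^3; δ1: rk 1, SNF 1^1
Ȟ^0: (4−3)−0=1 ⇒ Z
Ȟ^1: (5−1)−3=1 ⇒ Z
Ȟ^2: (1−0)−1=0 ⇒ 0


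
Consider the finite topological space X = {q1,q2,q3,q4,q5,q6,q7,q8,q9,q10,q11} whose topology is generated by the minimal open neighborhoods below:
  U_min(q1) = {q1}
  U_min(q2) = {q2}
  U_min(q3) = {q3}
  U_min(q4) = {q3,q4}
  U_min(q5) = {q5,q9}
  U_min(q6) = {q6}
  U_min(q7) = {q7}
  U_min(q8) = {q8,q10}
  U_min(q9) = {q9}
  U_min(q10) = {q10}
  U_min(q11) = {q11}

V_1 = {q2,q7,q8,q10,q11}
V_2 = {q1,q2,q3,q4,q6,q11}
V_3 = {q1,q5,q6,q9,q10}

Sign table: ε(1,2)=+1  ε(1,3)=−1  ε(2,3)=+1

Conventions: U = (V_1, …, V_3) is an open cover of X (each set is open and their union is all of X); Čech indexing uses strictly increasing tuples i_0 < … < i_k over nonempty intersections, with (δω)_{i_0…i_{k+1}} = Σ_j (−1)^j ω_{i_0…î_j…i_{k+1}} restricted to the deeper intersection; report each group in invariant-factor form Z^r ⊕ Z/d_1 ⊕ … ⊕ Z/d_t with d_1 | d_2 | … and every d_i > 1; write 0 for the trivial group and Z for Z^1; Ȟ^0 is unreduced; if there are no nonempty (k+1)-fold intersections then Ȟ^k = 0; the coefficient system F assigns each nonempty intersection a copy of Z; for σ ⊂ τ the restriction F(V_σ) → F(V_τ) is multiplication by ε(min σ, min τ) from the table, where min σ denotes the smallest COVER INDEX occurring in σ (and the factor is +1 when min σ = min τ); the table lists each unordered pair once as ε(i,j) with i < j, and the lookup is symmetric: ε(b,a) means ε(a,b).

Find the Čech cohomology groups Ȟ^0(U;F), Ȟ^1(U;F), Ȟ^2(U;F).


nonempty overlaps:
  V12={q2,q11} V13={q10} V23={q1,q6}
C dims 3,3; δ0: rk 3, SNF 1^2·2
degree 0: 3−3−0 = 0 → Ȟ^0 ≅ 0
degree 1: 3−0−3 = 0 plus torsion [2] → Ȟ^1 ≅ Z/2
degree 2: 0−0−0 = 0 → Ȟ^2 ≅ 0

Ȟ^0 ≅ 0, Ȟ^1 ≅ Z/2 and Ȟ^2 ≅ 0


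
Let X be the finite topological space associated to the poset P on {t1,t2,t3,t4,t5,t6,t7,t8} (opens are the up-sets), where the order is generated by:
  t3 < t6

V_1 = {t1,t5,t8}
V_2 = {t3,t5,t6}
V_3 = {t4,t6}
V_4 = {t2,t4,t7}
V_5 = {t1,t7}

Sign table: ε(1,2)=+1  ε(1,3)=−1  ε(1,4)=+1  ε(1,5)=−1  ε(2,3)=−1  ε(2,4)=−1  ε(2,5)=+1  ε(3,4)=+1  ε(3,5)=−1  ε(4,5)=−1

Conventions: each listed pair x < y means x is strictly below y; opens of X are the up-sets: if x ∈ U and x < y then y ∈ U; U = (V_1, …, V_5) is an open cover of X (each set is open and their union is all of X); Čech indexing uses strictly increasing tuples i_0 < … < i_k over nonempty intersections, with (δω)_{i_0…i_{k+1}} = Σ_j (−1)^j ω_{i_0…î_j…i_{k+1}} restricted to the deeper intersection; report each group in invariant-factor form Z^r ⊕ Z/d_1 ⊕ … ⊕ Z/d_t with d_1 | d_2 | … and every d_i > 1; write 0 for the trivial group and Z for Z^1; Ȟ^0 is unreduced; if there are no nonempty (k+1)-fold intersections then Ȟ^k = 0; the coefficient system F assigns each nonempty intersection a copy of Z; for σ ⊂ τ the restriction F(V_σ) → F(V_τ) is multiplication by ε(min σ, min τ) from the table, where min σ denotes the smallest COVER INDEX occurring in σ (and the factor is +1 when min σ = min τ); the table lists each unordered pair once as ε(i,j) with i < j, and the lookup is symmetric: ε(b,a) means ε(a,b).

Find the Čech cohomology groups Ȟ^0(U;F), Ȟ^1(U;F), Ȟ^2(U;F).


nonempty intersections:
  V12={t5} V15={t1} V23={t6} V34={t4} V45={t7}
C dims 5,5; δ0: rk 5, SNF 1^4·2
Ȟ^0: (5−5)−0=0 ⇒ 0
Ȟ^1: (5−0)−5=0 plus torsion [2] ⇒ Z/2
Ȟ^2: (0−0)−0=0 ⇒ 0

Ȟ^0(U;F) ≅ 0; Ȟ^1(U;F) ≅ Z/2; Ȟ^2(U;F) ≅ 0


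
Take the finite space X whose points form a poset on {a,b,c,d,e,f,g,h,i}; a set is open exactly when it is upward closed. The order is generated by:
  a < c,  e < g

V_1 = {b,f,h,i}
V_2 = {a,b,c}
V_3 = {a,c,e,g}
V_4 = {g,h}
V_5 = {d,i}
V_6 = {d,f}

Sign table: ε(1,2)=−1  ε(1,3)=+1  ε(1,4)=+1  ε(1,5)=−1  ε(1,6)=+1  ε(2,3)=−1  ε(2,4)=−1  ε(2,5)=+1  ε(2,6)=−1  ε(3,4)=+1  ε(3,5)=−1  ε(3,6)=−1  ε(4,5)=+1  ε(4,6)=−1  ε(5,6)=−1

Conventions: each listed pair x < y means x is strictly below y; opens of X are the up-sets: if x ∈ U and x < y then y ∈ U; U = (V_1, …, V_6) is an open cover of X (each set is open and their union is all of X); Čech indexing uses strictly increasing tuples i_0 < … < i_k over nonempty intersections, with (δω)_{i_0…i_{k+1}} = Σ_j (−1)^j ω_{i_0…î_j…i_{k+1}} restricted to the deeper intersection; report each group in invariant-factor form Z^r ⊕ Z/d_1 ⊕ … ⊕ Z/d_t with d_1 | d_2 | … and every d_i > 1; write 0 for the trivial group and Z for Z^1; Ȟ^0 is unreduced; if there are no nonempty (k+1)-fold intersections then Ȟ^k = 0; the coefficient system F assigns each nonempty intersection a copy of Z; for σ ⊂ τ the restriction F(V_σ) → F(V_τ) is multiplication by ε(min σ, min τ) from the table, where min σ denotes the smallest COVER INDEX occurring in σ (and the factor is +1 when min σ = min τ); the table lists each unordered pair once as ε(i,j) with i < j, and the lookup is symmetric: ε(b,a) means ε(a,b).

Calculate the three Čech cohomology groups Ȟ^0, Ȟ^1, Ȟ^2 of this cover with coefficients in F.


Ȟ^0 ≅ Z; Ȟ^1 ≅ Z^2; Ȟ^2 ≅ 0

nerve simplices:
  V12={b} V14={h} V15={i} V16={f} V23={a,c} V34={g} V56={d}
C dims 6,7; δ0: rk 5, SNF 1^5
degree 0: 6−5−0 = 1 → Ȟ^0 ≅ Z
degree 1: 7−0−5 = 2 → Ȟ^1 ≅ Z^2
degree 2: 0−0−0 = 0 → Ȟ^2 ≅ 0


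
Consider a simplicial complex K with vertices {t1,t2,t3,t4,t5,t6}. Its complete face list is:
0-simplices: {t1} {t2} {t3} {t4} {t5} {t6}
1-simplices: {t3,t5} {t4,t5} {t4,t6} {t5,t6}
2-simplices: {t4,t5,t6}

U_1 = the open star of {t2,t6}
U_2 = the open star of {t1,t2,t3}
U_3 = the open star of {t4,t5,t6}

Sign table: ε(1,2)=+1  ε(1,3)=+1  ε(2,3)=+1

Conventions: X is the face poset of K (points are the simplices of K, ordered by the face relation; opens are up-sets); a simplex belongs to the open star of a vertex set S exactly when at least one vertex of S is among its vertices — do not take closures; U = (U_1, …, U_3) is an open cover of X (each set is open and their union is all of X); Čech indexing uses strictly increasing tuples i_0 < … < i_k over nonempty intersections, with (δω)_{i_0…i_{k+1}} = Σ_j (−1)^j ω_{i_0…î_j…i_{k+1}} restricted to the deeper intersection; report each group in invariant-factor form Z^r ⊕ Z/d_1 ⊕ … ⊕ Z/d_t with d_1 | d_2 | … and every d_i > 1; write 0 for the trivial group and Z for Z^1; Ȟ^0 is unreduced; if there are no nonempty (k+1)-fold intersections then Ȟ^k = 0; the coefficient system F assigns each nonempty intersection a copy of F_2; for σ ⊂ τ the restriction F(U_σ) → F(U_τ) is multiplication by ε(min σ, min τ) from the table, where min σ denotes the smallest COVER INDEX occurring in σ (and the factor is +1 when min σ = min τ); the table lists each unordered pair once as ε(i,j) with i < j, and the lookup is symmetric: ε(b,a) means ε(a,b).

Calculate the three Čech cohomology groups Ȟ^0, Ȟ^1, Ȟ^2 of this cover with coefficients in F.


intersection data:
  U1={{t2},{t6},{t4,t6},{t5,t6},{t4,t5,t6}} U2={{t1},{t2},{t3},{t3,t5}} U3={{t4},{t5},{t6},{t3,t5},{t4,t5},{t4,t6},{t5,t6},{t4,t5,t6}}
  U12={{t2}} U13={{t6},{t4,t6},{t5,t6},{t4,t5,t6}} U23={{t3,t5}}
C dims 3,3; δ0: rk_F2 2
Ȟ^0 = (3 − 2) − 0 = 1, so Ȟ^0 ≅ Z/2
Ȟ^1 = (3 − 0) − 2 = 1, so Ȟ^1 ≅ Z/2
Ȟ^2 = (0 − 0) − 0 = 0, so Ȟ^2 ≅ 0

Ȟ^0 = Z/2,  Ȟ^1 = Z/2,  Ȟ^2 = 0


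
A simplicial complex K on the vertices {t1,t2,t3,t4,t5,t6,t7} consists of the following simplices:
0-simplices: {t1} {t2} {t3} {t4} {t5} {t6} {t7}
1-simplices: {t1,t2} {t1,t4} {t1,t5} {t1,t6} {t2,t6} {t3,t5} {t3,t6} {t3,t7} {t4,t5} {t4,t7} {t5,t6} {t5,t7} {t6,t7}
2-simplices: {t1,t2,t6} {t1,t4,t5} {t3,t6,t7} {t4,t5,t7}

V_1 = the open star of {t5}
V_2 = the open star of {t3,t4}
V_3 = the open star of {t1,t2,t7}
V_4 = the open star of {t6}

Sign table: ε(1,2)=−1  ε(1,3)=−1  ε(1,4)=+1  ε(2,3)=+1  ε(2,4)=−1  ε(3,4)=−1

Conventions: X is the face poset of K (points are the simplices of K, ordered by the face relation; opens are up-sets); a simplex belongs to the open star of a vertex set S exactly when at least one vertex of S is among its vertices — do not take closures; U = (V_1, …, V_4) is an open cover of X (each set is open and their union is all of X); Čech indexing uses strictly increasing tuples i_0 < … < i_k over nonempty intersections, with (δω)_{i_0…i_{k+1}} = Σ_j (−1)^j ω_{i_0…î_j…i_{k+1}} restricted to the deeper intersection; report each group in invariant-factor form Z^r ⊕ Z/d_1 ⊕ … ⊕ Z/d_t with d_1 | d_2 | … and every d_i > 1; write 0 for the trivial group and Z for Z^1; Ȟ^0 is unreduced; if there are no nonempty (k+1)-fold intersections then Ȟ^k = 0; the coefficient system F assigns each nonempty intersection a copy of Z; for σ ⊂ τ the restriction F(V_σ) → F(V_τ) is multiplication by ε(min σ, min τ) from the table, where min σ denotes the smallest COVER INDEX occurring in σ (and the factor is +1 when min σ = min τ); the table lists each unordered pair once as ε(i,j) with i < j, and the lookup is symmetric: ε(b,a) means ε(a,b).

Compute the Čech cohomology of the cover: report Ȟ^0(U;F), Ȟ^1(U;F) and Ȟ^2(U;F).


Ȟ^0 ≅ Z, Ȟ^1 ≅ Z, Ȟ^2 ≅ 0

nerve of the cover:
  V1={{t5},{t1,t5},{t3,t5},{t4,t5},{t5,t6},{t5,t7},{t1,t4,t5},{t4,t5,t7}} V2={{t3},{t4},{t1,t4},{t3,t5},{t3,t6},{t3,t7},{t4,t5},{t4,t7},{t1,t4,t5},{t3,t6,t7},{t4,t5,t7}} V3={{t1},{t2},{t7},{t1,t2},{t1,t4},{t1,t5},{t1,t6},{t2,t6},{t3,t7},{t4,t7},{t5,t7},{t6,t7},{t1,t2,t6},{t1,t4,t5},{t3,t6,t7},{t4,t5,t7}} V4={{t6},{t1,t6},{t2,t6},{t3,t6},{t5,t6},{t6,t7},{t1,t2,t6},{t3,t6,t7}}
  V12={{t3,t5},{t4,t5},{t1,t4,t5},{t4,t5,t7}} V13={{t1,t5},{t5,t7},{t1,t4,t5},{t4,t5,t7}} V14={{t5,t6}} V23={{t1,t4},{t3,t7},{t4,t7},{t1,t4,t5},{t3,t6,t7},{t4,t5,t7}} V24={{t3,t6},{t3,t6,t7}} V34={{t1,t6},{t2,t6},{t6,t7},{t1,t2,t6},{t3,t6,t7}}
  V123={{t1,t4,t5},{t4,t5,t7}} V234={{t3,t6,t7}}
C dims 4,6,2; δ0: rk 3, SNF 1^3; δ1: rk 2, SNF 1^2
Ȟ^0 = (4 − 3) − 0 = 1, so Ȟ^0 ≅ Z
Ȟ^1 = (6 − 2) − 3 = 1, so Ȟ^1 ≅ Z
Ȟ^2 = (2 − 0) − 2 = 0, so Ȟ^2 ≅ 0


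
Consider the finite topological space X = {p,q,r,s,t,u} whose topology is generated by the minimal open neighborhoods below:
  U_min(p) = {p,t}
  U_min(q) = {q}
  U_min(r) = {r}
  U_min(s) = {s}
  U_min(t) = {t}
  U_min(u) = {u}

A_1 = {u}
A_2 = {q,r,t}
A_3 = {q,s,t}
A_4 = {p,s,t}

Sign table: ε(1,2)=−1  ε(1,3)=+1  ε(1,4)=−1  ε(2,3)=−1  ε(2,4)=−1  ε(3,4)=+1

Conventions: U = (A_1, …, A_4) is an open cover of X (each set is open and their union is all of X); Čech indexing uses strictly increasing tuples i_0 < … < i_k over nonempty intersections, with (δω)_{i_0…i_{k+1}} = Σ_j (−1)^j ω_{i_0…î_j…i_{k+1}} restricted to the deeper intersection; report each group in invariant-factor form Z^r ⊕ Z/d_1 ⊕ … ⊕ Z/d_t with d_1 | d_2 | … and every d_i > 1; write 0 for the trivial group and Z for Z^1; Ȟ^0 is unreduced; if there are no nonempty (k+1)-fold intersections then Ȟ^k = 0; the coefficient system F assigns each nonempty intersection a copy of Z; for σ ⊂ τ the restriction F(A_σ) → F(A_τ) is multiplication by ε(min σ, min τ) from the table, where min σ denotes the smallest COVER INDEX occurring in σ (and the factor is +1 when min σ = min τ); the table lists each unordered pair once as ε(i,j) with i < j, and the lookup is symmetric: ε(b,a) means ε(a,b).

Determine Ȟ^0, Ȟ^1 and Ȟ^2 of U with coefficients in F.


Ȟ^0 = Z^2,  Ȟ^1 = 0,  Ȟ^2 = 0

nonempty overlaps:
  A23={q,t} A24={t} A34={s,t}
  A234={t}
C dims 4,3,1; δ0: rk 2, SNF 1^2; δ1: rk 1, SNF 1^1
degree 0: 4−2−0 = 2 → Ȟ^0 ≅ Z^2
degree 1: 3−1−2 = 0 → Ȟ^1 ≅ 0
degree 2: 1−0−1 = 0 → Ȟ^2 ≅ 0


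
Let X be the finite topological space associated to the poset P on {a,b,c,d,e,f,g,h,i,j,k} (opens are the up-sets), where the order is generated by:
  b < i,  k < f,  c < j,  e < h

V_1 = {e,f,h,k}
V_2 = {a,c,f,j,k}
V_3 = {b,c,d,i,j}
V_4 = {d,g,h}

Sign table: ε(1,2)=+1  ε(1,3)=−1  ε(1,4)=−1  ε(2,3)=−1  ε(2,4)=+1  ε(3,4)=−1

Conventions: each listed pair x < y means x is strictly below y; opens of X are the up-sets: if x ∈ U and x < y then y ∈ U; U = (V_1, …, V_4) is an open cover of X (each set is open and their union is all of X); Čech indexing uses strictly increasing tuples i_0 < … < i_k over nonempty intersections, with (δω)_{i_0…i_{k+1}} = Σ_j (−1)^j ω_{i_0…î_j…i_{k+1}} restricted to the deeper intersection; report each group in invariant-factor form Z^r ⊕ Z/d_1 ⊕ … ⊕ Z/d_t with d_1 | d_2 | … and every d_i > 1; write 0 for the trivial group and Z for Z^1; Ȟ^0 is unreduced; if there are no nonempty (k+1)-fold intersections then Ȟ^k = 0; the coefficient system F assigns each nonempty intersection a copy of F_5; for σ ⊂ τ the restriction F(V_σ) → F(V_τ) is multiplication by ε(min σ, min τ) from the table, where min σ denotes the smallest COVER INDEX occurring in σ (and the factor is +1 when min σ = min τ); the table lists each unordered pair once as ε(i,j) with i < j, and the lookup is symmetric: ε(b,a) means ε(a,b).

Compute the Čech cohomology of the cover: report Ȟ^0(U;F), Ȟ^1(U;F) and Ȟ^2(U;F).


nerve of the cover:
  V12={f,k} V14={h} V23={c,j} V34={d}
C dims 4,4; δ0: rk_F5 4
Ȟ^0 = (4 − 4) − 0 = 0, so Ȟ^0 ≅ 0
Ȟ^1 = (4 − 0) − 4 = 0, so Ȟ^1 ≅ 0
Ȟ^2 = (0 − 0) − 0 = 0, so Ȟ^2 ≅ 0

Ȟ^0 = 0, Ȟ^1 = 0, Ȟ^2 = 0


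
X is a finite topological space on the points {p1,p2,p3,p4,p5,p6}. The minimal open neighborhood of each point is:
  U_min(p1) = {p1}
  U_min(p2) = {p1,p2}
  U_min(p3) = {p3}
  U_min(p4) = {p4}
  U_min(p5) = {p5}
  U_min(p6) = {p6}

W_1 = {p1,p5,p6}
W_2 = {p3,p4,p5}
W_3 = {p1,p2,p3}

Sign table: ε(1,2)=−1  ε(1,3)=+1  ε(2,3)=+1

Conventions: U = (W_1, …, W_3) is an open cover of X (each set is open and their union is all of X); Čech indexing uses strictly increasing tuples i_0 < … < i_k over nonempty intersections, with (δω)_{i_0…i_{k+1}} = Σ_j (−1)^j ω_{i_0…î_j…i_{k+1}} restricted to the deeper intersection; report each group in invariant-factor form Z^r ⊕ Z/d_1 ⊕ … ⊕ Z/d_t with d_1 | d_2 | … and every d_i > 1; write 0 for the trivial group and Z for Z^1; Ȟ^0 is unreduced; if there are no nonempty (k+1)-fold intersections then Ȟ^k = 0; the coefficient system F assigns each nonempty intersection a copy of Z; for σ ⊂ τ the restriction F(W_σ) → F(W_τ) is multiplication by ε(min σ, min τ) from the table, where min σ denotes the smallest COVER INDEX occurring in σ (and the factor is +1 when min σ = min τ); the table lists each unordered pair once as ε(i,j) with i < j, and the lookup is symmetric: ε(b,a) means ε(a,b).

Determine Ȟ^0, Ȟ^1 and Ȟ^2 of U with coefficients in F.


nerve simplices:
  W12={p5} W13={p1} W23={p3}
C dims 3,3; δ0: rk 3, SNF 1^2·2
degree 0: 3−3−0 = 0 → Ȟ^0 ≅ 0
degree 1: 3−0−3 = 0 plus torsion [2] → Ȟ^1 ≅ Z/2
degree 2: 0−0−0 = 0 → Ȟ^2 ≅ 0

Ȟ^0 ≅ 0; Ȟ^1 ≅ Z/2; Ȟ^2 ≅ 0


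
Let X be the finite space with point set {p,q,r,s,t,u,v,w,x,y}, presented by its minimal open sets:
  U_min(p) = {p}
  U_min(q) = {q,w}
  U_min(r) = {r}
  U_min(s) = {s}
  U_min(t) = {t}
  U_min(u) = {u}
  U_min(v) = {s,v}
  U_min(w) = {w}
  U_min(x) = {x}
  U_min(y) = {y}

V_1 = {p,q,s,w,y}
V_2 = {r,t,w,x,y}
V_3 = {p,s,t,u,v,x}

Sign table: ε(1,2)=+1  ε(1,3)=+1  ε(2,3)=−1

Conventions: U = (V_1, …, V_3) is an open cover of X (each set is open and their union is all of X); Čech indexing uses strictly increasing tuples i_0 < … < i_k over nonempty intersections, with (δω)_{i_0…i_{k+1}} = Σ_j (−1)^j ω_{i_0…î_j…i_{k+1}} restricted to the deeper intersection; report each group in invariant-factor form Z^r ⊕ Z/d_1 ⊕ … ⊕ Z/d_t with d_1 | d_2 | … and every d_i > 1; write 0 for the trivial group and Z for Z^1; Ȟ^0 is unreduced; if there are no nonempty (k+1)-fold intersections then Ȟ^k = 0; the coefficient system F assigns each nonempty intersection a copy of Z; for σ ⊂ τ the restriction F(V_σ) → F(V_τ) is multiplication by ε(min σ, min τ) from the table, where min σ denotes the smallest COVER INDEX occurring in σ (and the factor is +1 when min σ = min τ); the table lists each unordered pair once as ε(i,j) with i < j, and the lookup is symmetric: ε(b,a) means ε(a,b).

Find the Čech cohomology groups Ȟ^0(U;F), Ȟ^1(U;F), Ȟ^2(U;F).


Ȟ^0 ≅ 0; Ȟ^1 ≅ Z/2; Ȟ^2 ≅ 0

intersection data:
  V12={w,y} V13={p,s} V23={t,x}
C dims 3,3; δ0: rk 3, SNF 1^2·2
Ȟ^0 = (3 − 3) − 0 = 0, so Ȟ^0 ≅ 0
Ȟ^1 = (3 − 0) − 3 = 0 plus torsion [2], so Ȟ^1 ≅ Z/2
Ȟ^2 = (0 − 0) − 0 = 0, so Ȟ^2 ≅ 0


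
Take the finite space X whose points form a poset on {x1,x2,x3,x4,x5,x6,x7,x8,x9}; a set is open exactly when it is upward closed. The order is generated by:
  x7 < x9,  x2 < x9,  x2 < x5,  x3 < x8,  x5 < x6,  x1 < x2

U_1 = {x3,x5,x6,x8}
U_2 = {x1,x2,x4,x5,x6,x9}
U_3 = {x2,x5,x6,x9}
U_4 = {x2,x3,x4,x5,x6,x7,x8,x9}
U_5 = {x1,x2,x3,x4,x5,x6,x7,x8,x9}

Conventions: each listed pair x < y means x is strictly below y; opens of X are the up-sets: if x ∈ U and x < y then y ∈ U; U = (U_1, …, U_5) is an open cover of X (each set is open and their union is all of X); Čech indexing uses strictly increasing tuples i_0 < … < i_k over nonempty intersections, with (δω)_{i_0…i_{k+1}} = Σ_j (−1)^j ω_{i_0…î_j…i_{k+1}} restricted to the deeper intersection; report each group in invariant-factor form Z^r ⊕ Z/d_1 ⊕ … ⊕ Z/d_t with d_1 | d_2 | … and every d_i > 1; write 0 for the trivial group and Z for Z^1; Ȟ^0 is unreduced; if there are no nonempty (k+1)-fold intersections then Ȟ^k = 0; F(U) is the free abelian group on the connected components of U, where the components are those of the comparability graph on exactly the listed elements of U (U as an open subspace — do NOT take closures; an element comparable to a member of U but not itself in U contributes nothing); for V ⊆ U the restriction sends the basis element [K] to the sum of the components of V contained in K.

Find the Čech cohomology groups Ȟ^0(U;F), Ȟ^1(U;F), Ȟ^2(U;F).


intersection data:
  U12={x5,x6} U13={x5,x6} U14={x3,x5,x6,x8} U15={x3,x5,x6,x8} U23={x2,x5,x6,x9} U24={x2,x4,x5,x6,x9} U25={x1,x2,x4,x5,x6,x9} U34={x2,x5,x6,x9} U35={x2,x5,x6,x9} U45={x2,x3,x4,x5,x6,x7,x8,x9}
  U123={x5,x6} U124={x5,x6} U125={x5,x6} U134={x5,x6} U135={x5,x6} U145={x3,x5,x6,x8} U234={x2,x5,x6,x9} U235={x2,x5,x6,x9} U245={x2,x4,x5,x6,x9} U345={x2,x5,x6,x9}
  U1234={x5,x6} U1235={x5,x6} U1245={x5,x6} U1345={x5,x6} U2345={x2,x5,x6,x9}
  U12345={x5,x6}
components per intersection:
  U1: {x3,x8} {x5,x6}
  U2: {x1,x2,x5,x6,x9} {x4}
  U3: {x2,x5,x6,x9}
  U4: {x2,x5,x6,x7,x9} {x3,x8} {x4}
  U5: {x1,x2,x5,x6,x7,x9} {x3,x8} {x4}
  U12: {x5,x6}
  U13: {x5,x6}
  U14: {x3,x8} {x5,x6}
  U15: {x3,x8} {x5,x6}
  U23: {x2,x5,x6,x9}
  U24: {x2,x5,x6,x9} {x4}
  U25: {x1,x2,x5,x6,x9} {x4}
  U34: {x2,x5,x6,x9}
  U35: {x2,x5,x6,x9}
  U45: {x2,x5,x6,x7,x9} {x3,x8} {x4}
  U123: {x5,x6}
  U124: {x5,x6}
  U125: {x5,x6}
  U134: {x5,x6}
  U135: {x5,x6}
  U145: {x3,x8} {x5,x6}
  U234: {x2,x5,x6,x9}
  U235: {x2,x5,x6,x9}
  U245: {x2,x5,x6,x9} {x4}
  U345: {x2,x5,x6,x9}
  U1234: {x5,x6}
  U1235: {x5,x6}
  U1245: {x5,x6}
  U1345: {x5,x6}
  U2345: {x2,x5,x6,x9}
  U12345: {x5,x6}
C dims 11,16,12,5; δ0: rk 8, SNF 1^8; δ1: rk 8, SNF 1^8; δ2: rk 4, SNF 1^4
Ȟ^0 = (11 − 8) − 0 = 3, so Ȟ^0 ≅ Z^3
Ȟ^1 = (16 − 8) − 8 = 0, so Ȟ^1 ≅ 0
Ȟ^2 = (12 − 4) − 8 = 0, so Ȟ^2 ≅ 0

Ȟ^0 = Z^3; Ȟ^1 = 0; Ȟ^2 = 0


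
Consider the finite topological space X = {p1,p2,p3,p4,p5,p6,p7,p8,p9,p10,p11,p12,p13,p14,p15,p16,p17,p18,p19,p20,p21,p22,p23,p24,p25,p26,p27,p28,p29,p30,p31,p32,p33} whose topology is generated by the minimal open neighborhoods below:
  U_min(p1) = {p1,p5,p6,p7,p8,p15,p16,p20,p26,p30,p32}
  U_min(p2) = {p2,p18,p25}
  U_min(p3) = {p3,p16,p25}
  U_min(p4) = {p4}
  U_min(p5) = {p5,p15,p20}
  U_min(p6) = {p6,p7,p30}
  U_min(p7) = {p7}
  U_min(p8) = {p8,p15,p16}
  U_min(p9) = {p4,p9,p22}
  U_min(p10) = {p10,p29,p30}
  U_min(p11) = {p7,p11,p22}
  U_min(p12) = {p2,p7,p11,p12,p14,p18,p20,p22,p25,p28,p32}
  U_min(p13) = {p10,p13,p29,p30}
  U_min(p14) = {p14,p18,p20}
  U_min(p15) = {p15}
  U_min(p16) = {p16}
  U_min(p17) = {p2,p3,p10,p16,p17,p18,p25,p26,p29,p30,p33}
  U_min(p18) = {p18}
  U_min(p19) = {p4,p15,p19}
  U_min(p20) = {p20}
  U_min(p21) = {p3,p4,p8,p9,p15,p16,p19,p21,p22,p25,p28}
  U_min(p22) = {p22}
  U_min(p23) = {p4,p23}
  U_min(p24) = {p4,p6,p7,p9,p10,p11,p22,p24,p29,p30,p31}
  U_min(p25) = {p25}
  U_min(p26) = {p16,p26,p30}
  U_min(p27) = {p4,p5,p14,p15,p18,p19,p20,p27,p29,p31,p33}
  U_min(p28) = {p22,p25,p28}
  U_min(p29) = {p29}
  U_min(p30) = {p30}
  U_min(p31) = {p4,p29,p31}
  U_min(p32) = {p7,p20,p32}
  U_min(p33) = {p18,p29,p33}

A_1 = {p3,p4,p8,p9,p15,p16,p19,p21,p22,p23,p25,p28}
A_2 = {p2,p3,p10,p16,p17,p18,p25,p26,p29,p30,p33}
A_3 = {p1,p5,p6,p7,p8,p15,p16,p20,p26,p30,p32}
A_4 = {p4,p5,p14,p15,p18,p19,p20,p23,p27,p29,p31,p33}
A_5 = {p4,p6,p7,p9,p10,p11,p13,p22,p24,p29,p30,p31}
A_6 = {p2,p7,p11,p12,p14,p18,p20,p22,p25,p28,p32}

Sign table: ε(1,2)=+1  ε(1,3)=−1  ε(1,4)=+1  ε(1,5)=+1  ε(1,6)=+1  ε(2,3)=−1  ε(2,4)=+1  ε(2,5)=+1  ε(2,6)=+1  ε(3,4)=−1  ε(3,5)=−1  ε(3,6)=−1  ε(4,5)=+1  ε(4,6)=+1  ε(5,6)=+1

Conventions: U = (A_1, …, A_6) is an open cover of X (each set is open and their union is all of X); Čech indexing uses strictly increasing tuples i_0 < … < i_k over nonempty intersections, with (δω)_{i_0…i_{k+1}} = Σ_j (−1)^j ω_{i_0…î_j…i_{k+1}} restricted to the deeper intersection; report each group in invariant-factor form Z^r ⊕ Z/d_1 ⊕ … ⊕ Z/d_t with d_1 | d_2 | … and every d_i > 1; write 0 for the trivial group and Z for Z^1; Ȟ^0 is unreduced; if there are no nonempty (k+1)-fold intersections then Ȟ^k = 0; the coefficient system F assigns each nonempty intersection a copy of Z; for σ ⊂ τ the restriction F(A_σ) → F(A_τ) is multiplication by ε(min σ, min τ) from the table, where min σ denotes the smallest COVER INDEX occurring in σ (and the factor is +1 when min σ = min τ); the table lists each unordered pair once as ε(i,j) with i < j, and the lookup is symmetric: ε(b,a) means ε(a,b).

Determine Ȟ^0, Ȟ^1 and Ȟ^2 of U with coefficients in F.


cover nerve:
  A12={p3,p16,p25} A13={p8,p15,p16} A14={p4,p15,p19,p23} A15={p4,p9,p22} A16={p22,p25,p28} A23={p16,p26,p30} A24={p18,p29,p33} A25={p10,p29,p30} A26={p2,p18,p25} A34={p5,p15,p20} A35={p6,p7,p30} A36={p7,p20,p32} A45={p4,p29,p31} A46={p14,p18,p20} A56={p7,p11,p22}
  A123={p16} A126={p25} A134={p15} A145={p4} A156={p22} A235={p30} A245={p29} A246={p18} A346={p20} A356={p7}
C dims 6,15,10; δ0: rk 5, SNF 1^5; δ1: rk 10, SNF 1^9·2
Ȟ^0: (6−5)−0=1 ⇒ Z
Ȟ^1: (15−10)−5=0 ⇒ 0
Ȟ^2: (10−0)−10=0 plus torsion [2] ⇒ Z/2

Ȟ^0 = Z, Ȟ^1 = 0 and Ȟ^2 = Z/2


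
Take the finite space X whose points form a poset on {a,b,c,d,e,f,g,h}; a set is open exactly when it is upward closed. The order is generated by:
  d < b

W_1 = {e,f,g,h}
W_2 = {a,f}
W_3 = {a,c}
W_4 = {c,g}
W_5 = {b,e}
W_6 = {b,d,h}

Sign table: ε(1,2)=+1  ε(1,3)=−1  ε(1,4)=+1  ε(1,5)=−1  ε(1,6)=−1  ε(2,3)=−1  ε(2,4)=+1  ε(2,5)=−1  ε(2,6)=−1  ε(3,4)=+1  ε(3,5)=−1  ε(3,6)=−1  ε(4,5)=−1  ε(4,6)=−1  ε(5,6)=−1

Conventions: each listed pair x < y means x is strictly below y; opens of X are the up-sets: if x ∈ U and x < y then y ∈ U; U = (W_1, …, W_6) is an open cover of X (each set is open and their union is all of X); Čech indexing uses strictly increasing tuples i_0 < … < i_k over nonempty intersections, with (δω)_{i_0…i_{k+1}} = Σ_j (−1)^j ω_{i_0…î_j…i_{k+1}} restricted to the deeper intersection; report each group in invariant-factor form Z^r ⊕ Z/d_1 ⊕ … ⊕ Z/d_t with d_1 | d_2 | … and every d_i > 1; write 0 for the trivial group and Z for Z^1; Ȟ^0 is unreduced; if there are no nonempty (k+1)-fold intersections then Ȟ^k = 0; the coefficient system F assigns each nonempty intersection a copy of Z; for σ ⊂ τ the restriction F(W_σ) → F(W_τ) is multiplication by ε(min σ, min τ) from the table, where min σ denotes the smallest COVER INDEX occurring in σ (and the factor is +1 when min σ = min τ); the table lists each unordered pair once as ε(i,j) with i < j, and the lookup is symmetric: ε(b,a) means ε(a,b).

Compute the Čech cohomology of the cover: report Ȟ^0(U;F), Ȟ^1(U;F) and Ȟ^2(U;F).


Ȟ^0 ≅ 0, Ȟ^1 ≅ Z ⊕ Z/2, Ȟ^2 ≅ 0

nonempty overlaps:
  W12={f} W14={g} W15={e} W16={h} W23={a} W34={c} W56={b}
C dims 6,7; δ0: rk 6, SNF 1^5·2
degree 0: 6−6−0 = 0 → Ȟ^0 ≅ 0
degree 1: 7−0−6 = 1 plus torsion [2] → Ȟ^1 ≅ Z ⊕ Z/2
degree 2: 0−0−0 = 0 → Ȟ^2 ≅ 0


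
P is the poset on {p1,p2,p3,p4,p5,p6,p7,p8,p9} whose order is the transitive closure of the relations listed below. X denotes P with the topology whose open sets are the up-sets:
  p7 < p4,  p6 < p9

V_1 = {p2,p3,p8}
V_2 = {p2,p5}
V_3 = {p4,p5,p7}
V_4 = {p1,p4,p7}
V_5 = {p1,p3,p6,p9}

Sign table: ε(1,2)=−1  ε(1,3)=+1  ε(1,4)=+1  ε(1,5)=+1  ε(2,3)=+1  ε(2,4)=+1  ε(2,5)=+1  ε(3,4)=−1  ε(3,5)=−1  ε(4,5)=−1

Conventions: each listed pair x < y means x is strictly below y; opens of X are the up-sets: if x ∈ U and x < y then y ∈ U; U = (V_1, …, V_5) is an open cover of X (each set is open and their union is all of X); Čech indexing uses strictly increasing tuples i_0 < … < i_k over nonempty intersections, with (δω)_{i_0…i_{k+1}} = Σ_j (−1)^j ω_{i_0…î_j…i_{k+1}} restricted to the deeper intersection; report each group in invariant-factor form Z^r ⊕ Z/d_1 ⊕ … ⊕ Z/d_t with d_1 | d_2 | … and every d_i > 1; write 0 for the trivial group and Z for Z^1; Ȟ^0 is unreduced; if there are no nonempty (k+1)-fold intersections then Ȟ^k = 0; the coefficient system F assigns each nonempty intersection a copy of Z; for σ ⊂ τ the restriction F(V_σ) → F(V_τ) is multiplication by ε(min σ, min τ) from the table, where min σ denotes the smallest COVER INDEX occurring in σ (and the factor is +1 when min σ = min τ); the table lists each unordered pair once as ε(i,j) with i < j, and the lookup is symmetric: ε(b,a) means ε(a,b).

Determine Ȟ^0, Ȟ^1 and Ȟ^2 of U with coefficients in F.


nonempty intersections:
  V12={p2} V15={p3} V23={p5} V34={p4,p7} V45={p1}
C dims 5,5; δ0: rk 5, SNF 1^4·2
Ȟ^0: (5−5)−0=0 ⇒ 0
Ȟ^1: (5−0)−5=0 plus torsion [2] ⇒ Z/2
Ȟ^2: (0−0)−0=0 ⇒ 0

Ȟ^0 ≅ 0, Ȟ^1 ≅ Z/2, Ȟ^2 ≅ 0


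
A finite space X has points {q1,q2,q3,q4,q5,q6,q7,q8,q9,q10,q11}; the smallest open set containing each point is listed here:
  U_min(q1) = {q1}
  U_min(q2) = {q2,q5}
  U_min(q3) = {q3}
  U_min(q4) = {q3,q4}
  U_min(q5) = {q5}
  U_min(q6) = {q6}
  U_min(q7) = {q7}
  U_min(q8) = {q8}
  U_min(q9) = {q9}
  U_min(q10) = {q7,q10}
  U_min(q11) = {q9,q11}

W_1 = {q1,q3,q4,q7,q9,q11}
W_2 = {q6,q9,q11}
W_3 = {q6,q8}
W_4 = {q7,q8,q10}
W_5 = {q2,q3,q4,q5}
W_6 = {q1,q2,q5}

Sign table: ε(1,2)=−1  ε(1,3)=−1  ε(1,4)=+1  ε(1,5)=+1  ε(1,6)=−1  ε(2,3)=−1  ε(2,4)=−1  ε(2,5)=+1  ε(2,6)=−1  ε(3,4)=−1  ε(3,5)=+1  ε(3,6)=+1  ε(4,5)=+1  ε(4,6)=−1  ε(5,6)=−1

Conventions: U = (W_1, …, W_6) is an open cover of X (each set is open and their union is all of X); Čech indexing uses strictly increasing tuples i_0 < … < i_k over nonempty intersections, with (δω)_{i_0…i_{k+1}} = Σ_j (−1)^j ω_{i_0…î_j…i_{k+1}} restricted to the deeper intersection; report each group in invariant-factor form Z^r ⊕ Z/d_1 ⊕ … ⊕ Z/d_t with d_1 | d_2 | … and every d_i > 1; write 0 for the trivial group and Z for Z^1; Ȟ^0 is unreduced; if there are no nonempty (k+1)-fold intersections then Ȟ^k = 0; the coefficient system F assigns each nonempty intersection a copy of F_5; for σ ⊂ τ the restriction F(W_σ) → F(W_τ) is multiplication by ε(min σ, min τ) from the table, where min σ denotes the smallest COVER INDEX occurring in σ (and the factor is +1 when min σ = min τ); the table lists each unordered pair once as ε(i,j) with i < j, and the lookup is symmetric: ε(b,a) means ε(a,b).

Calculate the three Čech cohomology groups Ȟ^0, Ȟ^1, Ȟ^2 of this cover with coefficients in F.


nerve of the cover:
  W12={q9,q11} W14={q7} W15={q3,q4} W16={q1} W23={q6} W34={q8} W56={q2,q5}
C dims 6,7; δ0: rk_F5 6
Ȟ^0 = (6 − 6) − 0 = 0, so Ȟ^0 ≅ 0
Ȟ^1 = (7 − 0) − 6 = 1, so Ȟ^1 ≅ Z/5
Ȟ^2 = (0 − 0) − 0 = 0, so Ȟ^2 ≅ 0

Ȟ^0(U;F) ≅ 0, Ȟ^1(U;F) ≅ Z/5, Ȟ^2(U;F) ≅ 0


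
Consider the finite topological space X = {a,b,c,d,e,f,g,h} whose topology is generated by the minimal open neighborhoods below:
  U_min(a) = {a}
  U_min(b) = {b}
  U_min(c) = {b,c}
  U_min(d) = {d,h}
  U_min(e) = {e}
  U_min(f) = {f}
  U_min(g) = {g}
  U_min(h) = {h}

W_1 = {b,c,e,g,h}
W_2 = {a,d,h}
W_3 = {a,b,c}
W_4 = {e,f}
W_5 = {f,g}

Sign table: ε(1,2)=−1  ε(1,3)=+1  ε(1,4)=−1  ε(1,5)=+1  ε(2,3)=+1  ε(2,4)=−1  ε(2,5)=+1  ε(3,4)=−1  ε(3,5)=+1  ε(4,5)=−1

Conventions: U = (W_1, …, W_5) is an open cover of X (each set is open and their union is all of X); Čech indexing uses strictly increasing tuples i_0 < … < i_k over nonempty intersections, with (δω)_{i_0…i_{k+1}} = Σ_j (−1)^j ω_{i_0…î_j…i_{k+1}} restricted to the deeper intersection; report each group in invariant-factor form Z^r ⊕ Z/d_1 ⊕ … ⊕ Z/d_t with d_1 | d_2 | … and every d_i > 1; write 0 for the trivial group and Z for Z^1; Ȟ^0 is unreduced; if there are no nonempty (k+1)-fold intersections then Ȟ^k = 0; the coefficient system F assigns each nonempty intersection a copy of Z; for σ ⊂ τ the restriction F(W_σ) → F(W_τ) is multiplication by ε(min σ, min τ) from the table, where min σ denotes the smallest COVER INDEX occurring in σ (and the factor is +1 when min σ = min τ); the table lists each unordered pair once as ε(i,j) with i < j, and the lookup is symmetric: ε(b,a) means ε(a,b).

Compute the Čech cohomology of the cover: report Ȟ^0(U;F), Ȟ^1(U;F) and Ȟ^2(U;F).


Ȟ^0 ≅ 0,  Ȟ^1 ≅ Z ⊕ Z/2,  Ȟ^2 ≅ 0

nerve of the cover:
  W12={h} W13={b,c} W14={e} W15={g} W23={a} W45={f}
C dims 5,6; δ0: rk 5, SNF 1^4·2
Ȟ^0 = (5 − 5) − 0 = 0, so Ȟ^0 ≅ 0
Ȟ^1 = (6 − 0) − 5 = 1 plus torsion [2], so Ȟ^1 ≅ Z ⊕ Z/2
Ȟ^2 = (0 − 0) − 0 = 0, so Ȟ^2 ≅ 0


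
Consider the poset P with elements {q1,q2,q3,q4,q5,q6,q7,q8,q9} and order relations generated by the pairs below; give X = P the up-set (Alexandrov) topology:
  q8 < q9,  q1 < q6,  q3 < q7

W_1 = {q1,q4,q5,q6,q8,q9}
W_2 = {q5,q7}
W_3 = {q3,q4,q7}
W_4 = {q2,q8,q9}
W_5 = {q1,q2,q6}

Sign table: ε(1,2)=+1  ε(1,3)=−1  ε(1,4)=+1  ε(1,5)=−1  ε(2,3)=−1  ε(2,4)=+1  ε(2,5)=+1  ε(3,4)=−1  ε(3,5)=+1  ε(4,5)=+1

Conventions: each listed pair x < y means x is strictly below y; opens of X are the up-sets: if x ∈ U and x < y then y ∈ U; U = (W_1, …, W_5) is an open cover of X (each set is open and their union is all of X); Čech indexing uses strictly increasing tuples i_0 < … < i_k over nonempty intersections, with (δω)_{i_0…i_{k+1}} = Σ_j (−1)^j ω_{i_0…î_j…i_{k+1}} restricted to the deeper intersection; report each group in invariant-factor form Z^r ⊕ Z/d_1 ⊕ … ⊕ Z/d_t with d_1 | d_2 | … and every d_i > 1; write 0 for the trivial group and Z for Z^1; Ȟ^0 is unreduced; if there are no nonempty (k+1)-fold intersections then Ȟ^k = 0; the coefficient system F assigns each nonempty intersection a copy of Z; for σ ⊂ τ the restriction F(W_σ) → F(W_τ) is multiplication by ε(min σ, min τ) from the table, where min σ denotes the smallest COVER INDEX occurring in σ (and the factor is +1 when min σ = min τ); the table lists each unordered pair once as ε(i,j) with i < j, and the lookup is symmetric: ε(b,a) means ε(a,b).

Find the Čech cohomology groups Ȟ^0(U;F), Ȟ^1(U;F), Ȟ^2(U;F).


nerve of the cover:
  W12={q5} W13={q4} W14={q8,q9} W15={q1,q6} W23={q7} W45={q2}
C dims 5,6; δ0: rk 5, SNF 1^4·2
Ȟ^0 = (5 − 5) − 0 = 0, so Ȟ^0 ≅ 0
Ȟ^1 = (6 − 0) − 5 = 1 plus torsion [2], so Ȟ^1 ≅ Z ⊕ Z/2
Ȟ^2 = (0 − 0) − 0 = 0, so Ȟ^2 ≅ 0

Ȟ^0 ≅ 0,  Ȟ^1 ≅ Z ⊕ Z/2,  Ȟ^2 ≅ 0


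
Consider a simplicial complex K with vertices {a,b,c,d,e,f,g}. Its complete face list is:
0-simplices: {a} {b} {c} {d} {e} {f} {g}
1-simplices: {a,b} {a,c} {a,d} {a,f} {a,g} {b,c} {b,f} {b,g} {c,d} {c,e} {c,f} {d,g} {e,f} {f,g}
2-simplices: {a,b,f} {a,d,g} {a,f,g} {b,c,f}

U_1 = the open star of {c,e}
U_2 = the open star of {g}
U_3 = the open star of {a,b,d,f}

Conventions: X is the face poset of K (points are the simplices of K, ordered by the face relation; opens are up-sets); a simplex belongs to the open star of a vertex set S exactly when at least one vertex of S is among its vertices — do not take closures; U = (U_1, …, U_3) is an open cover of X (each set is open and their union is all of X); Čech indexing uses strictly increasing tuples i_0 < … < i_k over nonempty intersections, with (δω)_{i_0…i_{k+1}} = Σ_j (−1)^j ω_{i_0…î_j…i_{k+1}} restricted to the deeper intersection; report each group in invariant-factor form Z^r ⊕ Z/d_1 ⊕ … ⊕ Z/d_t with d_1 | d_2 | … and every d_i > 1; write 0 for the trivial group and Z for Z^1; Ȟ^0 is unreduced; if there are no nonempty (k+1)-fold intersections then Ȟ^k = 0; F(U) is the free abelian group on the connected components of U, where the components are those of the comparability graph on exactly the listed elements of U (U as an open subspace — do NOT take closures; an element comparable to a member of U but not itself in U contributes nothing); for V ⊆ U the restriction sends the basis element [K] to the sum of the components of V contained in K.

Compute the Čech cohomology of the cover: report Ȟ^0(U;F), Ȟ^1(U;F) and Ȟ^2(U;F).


cover nerve:
  U1={{c},{e},{a,c},{b,c},{c,d},{c,e},{c,f},{e,f},{b,c,f}} U2={{g},{a,g},{b,g},{d,g},{f,g},{a,d,g},{a,f,g}} U3={{a},{b},{d},{f},{a,b},{a,c},{a,d},{a,f},{a,g},{b,c},{b,f},{b,g},{c,d},{c,f},{d,g},{e,f},{f,g},{a,b,f},{a,d,g},{a,f,g},{b,c,f}}
  U13={{a,c},{b,c},{c,d},{c,f},{e,f},{b,c,f}} U23={{a,g},{b,g},{d,g},{f,g},{a,d,g},{a,f,g}}
components per intersection:
  U1: {{c},{e},{a,c},{b,c},{c,d},{c,e},{c,f},{e,f},{b,c,f}}
  U2: {{g},{a,g},{b,g},{d,g},{f,g},{a,d,g},{a,f,g}}
  U3: {{a},{b},{d},{f},{a,b},{a,c},{a,d},{a,f},{a,g},{b,c},{b,f},{b,g},{c,d},{c,f},{d,g},{e,f},{f,g},{a,b,f},{a,d,g},{a,f,g},{b,c,f}}
  U13: {{a,c}} {{b,c},{c,f},{b,c,f}} {{c,d}} {{e,f}}
  U23: {{a,g},{d,g},{f,g},{a,d,g},{a,f,g}} {{b,g}}
C dims 3,6; δ0: rk 2, SNF 1^2
Ȟ^0: (3−2)−0=1 ⇒ Z
Ȟ^1: (6−0)−2=4 ⇒ Z^4
Ȟ^2: (0−0)−0=0 ⇒ 0

Ȟ^0 ≅ Z; Ȟ^1 ≅ Z^4; Ȟ^2 ≅ 0
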